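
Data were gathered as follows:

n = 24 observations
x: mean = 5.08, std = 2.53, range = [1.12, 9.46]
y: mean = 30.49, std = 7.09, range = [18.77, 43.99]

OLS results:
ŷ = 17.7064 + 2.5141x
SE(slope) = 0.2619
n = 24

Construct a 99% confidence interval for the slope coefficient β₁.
The 99% CI for β₁ is (1.7759, 3.2523)

Confidence interval for the slope:

The 99% CI for β₁ is: β̂₁ ± t*(α/2, n-2) × SE(β̂₁)

Step 1: Find critical t-value
- Confidence level = 0.99
- Degrees of freedom = n - 2 = 24 - 2 = 22
- t*(α/2, 22) = 2.8188

Step 2: Calculate margin of error
Margin = 2.8188 × 0.2619 = 0.7382

Step 3: Construct interval
CI = 2.5141 ± 0.7382
CI = (1.7759, 3.2523)

Interpretation: each one-unit increase in x is associated with a change in mean y of between 1.7759 and 3.2523, with 99% confidence.
Both endpoints are positive, so the data support a genuinely positive slope at this confidence level.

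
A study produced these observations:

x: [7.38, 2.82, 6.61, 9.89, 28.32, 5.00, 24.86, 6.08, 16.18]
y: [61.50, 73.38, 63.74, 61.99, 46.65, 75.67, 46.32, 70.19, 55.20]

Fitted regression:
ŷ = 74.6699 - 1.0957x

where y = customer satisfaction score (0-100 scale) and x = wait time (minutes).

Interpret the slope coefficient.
An increase of one minute in wait time is associated with a 1.0957 points decrease in predicted satisfaction score.

β₁ = -1.0957 is the change in predicted satisfaction score (points) per additional minute of wait time.

Interpretation:
- Wait time up by 1 minute → predicted satisfaction score decreases by 1.0957 points
- The effect is assumed constant over the observed range of x (linearity)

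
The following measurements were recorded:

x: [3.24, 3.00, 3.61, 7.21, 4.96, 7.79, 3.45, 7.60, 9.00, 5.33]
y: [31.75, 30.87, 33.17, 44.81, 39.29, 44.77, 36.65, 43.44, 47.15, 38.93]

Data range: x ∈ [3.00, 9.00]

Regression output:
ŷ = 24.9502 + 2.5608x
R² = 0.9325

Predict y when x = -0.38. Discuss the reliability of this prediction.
ŷ = 23.9771 (extrapolation — x = -0.38 lies outside [3.00, 9.00], so reliability is low).

Prediction calculation:
ŷ = 24.9502 + 2.5608 × (-0.38)
ŷ = 23.9771

Reliability:
- Data range: x ∈ [3.00, 9.00]
- Prediction point: x = -0.38 is 3.38 units below the observed range → this is EXTRAPOLATION, not interpolation

Why that matters here:
- Real relationships often flatten, saturate, or turn nonlinear at extremes
- R² describes fit only over the sampled x values; it says nothing about behaviour beyond them

Report the number if required, but flag clearly that it is an extrapolation.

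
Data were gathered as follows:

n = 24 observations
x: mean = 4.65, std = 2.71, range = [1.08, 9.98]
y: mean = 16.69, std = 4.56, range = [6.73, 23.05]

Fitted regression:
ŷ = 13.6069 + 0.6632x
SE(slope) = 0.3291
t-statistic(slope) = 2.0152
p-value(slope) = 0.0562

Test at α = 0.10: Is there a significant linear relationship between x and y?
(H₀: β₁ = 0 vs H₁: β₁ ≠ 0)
p-value = 0.0562 < α = 0.10, so we reject H₀. The relationship is significant.

Hypothesis test for the slope coefficient:

H₀: β₁ = 0 (no linear relationship)
H₁: β₁ ≠ 0 (linear relationship exists)

Test statistic: t = β̂₁ / SE(β̂₁) = 0.6632 / 0.3291 = 2.0152

p = 0.0562: how often a slope estimate this far from 0 (in SE units) would arise by chance if β₁ were truly 0.

Decision rule: reject H₀ if p-value < α.
p-value = 0.0562 < α = 0.10 → reject H₀.

There is sufficient evidence at the 10% significance level to conclude that a linear relationship exists between x and y.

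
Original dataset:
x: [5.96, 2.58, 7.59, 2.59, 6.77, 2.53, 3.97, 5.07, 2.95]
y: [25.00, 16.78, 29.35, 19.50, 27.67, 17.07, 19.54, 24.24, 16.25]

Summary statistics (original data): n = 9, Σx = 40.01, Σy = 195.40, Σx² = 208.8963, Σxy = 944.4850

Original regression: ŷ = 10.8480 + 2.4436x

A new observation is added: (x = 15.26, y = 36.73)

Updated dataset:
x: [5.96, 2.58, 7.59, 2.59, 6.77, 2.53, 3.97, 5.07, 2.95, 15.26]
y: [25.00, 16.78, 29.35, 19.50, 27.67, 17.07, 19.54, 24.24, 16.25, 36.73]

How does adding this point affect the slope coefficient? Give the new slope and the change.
New slope β₁ = 1.6289 versus 2.4436 before: a change of -0.8147 (-33.3%).

The new point has HIGH LEVERAGE: x = 15.26 is far from the original mean x̄ = 40.01/9 ≈ 4.45 (original range [2.53, 7.59]).

Step 1: Update the sums with the new point (n goes from 9 to 10)
Σx  = 40.01 + 15.26 = 55.27
Σy  = 195.40 + 36.73 = 232.13
Σx² = 208.8963 + 15.26² = 208.8963 + 232.8676 = 441.7639
Σxy = 944.4850 + 15.26×36.73 = 944.4850 + 560.4998 = 1504.9848

Step 2: Recompute the slope with b₁ = (nΣxy − ΣxΣy) / (nΣx² − (Σx)²)
Numerator   = 10×1504.9848 − 55.27×232.13 = 15049.8480 − 12829.8251 = 2220.0229
Denominator = 10×441.7639 − 55.27² = 4417.6390 − 3054.7729 = 1362.8661
b₁(new) = 2220.0229 / 1362.8661 = 1.6289

(Same formula on the original sums: (9×944.4850 − 40.01×195.40) / (9×208.8963 − 40.01²) = 682.4110 / 279.2666 = 2.4436, matching the given fit.)

Step 3: Change in slope
Δβ₁ = 1.6289 − 2.4436 = -0.8147
Relative change = -0.8147 / 2.4436 × 100% = -33.3%
→ the slope decreases when the point is added.

A high-leverage point only changes the slope if it is off the original line; here y = 36.73 is below the original trend, so the slope decreases.
In practice: examine leverage (hᵢ) and Cook's distance rather than deleting it automatically; investigate whether it comes from the same population as the rest of the sample.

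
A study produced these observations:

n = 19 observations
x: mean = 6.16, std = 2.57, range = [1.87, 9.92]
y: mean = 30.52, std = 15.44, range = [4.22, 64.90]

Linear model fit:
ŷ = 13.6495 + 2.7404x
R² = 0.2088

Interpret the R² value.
About 20.88% of the variability in y is accounted for by the regression on x (R² = 0.2088) — a weak linear fit.

R² (coefficient of determination) measures the proportion of variance in y explained by the regression model.

Here R² = 0.2088:
- Explained: 20.88% of the variation in y
- Unexplained (residual): 100% − 20.88% = 79.12%
- Rule of thumb (below 0.3 weak; 0.3 to below 0.7 moderate; 0.7 and above strong) → weak

Equivalently, for simple linear regression R² = r², so |r| = √0.2088 ≈ 0.4569.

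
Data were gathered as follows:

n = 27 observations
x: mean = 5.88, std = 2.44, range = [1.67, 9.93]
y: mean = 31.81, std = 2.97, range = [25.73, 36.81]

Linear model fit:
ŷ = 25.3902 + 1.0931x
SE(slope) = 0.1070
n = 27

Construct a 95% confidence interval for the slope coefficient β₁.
The 95% CI for β₁ is (0.8727, 1.3135)

Confidence interval for the slope:

The 95% CI for β₁ is: β̂₁ ± t*(α/2, n-2) × SE(β̂₁)

Step 1: Find critical t-value
- Confidence level = 0.95
- Degrees of freedom = n - 2 = 27 - 2 = 25
- t*(α/2, 25) = 2.0595

Step 2: Calculate margin of error
Margin = 2.0595 × 0.1070 = 0.2204

Step 3: Construct interval
CI = 1.0931 ± 0.2204
CI = (0.8727, 1.3135)

Interpretation: each one-unit increase in x is associated with a change in mean y of between 0.8727 and 1.3135, with 95% confidence.
Both endpoints are positive, so the data support a genuinely positive slope at this confidence level.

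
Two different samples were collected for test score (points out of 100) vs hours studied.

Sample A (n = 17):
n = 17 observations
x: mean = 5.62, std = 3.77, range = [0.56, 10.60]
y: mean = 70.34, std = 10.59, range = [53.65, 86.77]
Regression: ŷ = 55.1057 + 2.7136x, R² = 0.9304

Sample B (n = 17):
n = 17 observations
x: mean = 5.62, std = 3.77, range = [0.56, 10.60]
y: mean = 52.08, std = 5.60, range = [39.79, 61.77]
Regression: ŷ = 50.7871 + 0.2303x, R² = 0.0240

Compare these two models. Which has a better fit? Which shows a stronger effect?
Model A has the better fit (R² = 0.9304 vs 0.0240). Model A shows the stronger effect (|β₁| = 2.7136 vs 0.2303).

Model Comparison:

Which explains more variance? (R²)
- Model A: R² = 0.9304 → 93.04% of variance in test score explained
- Model B: R² = 0.0240 → 2.40% of variance in test score explained
- 0.9304 > 0.0240 → Model A has the better fit

Effect size (slope magnitude):
- Model A: β₁ = 2.7136 → predicted test score rises 2.7136 points per additional hour of study time
- Model B: β₁ = 0.2303 → predicted test score rises 0.2303 points per additional hour of study time
- |2.7136| > |0.2303| → Model A shows the stronger marginal effect

Note: A steeper slope doesn't make a better model if the scatter around the line is large.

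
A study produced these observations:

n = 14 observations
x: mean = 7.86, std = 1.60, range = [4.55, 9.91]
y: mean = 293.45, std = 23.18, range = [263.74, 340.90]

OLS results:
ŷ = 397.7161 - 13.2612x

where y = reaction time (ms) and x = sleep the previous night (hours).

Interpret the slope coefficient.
For each additional hour of sleep, predicted reaction time decreases by approximately 13.2612 ms.

The slope coefficient β₁ = -13.2612 represents the marginal effect of sleep on reaction time.

Interpretation:
- Sleep up by 1 hour → predicted reaction time decreases by 13.2612 ms
- The effect is assumed constant over the observed range of x (linearity)

The intercept β₀ = 397.7161 is the predicted reaction time when sleep = 0; since the smallest observed x is 4.55, this is an extrapolation and mainly anchors the line.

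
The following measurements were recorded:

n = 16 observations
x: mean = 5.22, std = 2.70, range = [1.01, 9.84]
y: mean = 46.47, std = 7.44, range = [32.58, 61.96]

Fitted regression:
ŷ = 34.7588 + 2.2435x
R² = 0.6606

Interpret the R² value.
The model explains 66.06% of the variance in y (R² = 0.6606), leaving 33.94% unexplained; the fit is moderate.

R² (coefficient of determination) measures the proportion of variance in y explained by the regression model.

Here R² = 0.6606:
- Explained: 66.06% of the variation in y
- Unexplained (residual): 100% − 66.06% = 33.94%
- Rule of thumb (below 0.3 weak; 0.3 to below 0.7 moderate; 0.7 and above strong) → moderate

Note: R² says nothing about causation, and a high R² does not by itself mean the linear form is appropriate — check the residuals.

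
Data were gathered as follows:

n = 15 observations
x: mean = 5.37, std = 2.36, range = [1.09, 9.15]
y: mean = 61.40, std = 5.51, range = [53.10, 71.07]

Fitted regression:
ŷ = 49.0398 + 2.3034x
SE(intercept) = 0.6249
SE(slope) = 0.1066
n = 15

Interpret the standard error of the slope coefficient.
The slope 2.3034 is pinned down to within about ±0.1066 (one SE) by these data — relative uncertainty 4.6%, i.e. precise.

SE(β̂₁) = 0.1066 says: if we drew many samples of n = 15 from the same population and refit each time, the fitted slopes would scatter with a standard deviation of roughly 0.1066 around the true β₁.

Relative precision:
- SE / |β̂₁| = 0.1066 / 2.3034 = 4.6%
- Rule of thumb (under 20%: precise; 20% to under 50%: moderately precise; 50% or more: imprecise) → precise

Link to the t-test: t = β̂₁ / SE(β̂₁) = 2.3034 / 0.1066 = 21.6079, the statistic for H₀: β₁ = 0.

What drives SE(β̂₁): wider spread of x values → smaller SE; more residual scatter → larger SE.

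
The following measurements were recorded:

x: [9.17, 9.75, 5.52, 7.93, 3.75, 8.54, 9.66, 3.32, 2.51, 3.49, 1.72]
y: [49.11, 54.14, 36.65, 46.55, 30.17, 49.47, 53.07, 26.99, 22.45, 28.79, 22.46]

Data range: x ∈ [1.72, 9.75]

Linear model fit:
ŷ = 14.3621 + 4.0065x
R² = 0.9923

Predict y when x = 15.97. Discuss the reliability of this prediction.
ŷ = 78.3459, but this is extrapolation (above the data range [1.72, 9.75]) and may be unreliable.

Prediction calculation:
ŷ = 14.3621 + 4.0065 × 15.97
ŷ = 78.3459

Reliability:
- Data range: x ∈ [1.72, 9.75]
- Prediction point: x = 15.97 is 6.22 units above the observed range → this is EXTRAPOLATION, not interpolation

Why that matters here:
- There are no observations near this x to validate the fitted line there
- The standard error of prediction grows with (x − x̄)², and x = 15.97 is far from x̄ = 5.94
- Real relationships often flatten, saturate, or turn nonlinear at extremes

A defensible statement: 'if the linear trend continued to x = 15.97, y would be about 78.3459' — the premise is untested.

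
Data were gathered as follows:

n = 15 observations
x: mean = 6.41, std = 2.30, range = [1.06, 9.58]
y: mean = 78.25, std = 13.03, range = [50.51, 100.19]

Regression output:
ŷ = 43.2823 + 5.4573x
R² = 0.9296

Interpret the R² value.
About 92.96% of the variability in y is accounted for by the regression on x (R² = 0.9296) — a strong linear fit.

R² (coefficient of determination) measures the proportion of variance in y explained by the regression model.

Here R² = 0.9296:
- Explained: 92.96% of the variation in y
- Unexplained (residual): 100% − 92.96% = 7.04%
- Rule of thumb (below 0.3 weak; 0.3 to below 0.7 moderate; 0.7 and above strong) → strong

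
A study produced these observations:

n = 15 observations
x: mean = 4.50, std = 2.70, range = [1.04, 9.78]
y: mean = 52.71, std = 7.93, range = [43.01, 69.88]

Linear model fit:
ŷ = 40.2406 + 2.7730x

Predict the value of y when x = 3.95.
ŷ = 51.1940

x = 3.95 lies inside the observed range [1.04, 9.78], so the fitted equation applies directly:

ŷ = 40.2406 + 2.7730 × 3.95
ŷ = 40.2406 + 10.9534
ŷ = 51.1940

This is the fitted mean response at that x — an individual observation would come with a wider prediction interval.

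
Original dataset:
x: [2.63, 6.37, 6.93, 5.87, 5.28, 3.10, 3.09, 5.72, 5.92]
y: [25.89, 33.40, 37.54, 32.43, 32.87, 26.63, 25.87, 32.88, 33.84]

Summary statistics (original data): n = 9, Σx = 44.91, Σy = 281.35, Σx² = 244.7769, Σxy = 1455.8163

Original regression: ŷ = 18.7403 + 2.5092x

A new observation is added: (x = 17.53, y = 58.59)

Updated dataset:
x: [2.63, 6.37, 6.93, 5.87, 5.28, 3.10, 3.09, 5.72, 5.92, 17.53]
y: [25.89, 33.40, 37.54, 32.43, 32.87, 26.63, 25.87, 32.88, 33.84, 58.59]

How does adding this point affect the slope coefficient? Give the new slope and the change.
The slope changes from 2.5092 to 2.2214 (change of -0.2878, or -11.5%).

The new point has HIGH LEVERAGE: x = 17.53 is far from the original mean x̄ = 44.91/9 ≈ 4.99 (original range [2.63, 6.93]).

Step 1: Update the sums with the new point (n goes from 9 to 10)
Σx  = 44.91 + 17.53 = 62.44
Σy  = 281.35 + 58.59 = 339.94
Σx² = 244.7769 + 17.53² = 244.7769 + 307.3009 = 552.0778
Σxy = 1455.8163 + 17.53×58.59 = 1455.8163 + 1027.0827 = 2482.8990

Step 2: Recompute the slope with b₁ = (nΣxy − ΣxΣy) / (nΣx² − (Σx)²)
Numerator   = 10×2482.8990 − 62.44×339.94 = 24828.9900 − 21225.8536 = 3603.1364
Denominator = 10×552.0778 − 62.44² = 5520.7780 − 3898.7536 = 1622.0244
b₁(new) = 3603.1364 / 1622.0244 = 2.2214

(Same formula on the original sums: (9×1455.8163 − 44.91×281.35) / (9×244.7769 − 44.91²) = 466.9182 / 186.0840 = 2.5092, matching the given fit.)

Step 3: Change in slope
Δβ₁ = 2.2214 − 2.5092 = -0.2878
Relative change = -0.2878 / 2.5092 × 100% = -11.5%
→ the slope decreases when the point is added.

Because the point sits below the extension of the original line at a high-leverage x, it tilts the fit down.
In practice: investigate whether it comes from the same population as the rest of the sample; refit with and without it and report both if conclusions differ.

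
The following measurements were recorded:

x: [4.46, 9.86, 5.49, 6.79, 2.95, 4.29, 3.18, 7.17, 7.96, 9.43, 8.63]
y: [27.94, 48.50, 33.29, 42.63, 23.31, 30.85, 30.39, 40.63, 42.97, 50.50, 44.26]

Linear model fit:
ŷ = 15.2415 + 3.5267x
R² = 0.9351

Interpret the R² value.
The model explains 93.51% of the variance in y (R² = 0.9351), leaving 6.49% unexplained; the fit is strong.

The coefficient of determination R² is the fraction of the total variation in y that the fitted line accounts for.

Here R² = 0.9351:
- Explained: 93.51% of the variation in y
- Unexplained (residual): 100% − 93.51% = 6.49%
- Rule of thumb (below 0.3 weak; 0.3 to below 0.7 moderate; 0.7 and above strong) → strong

Note: R² says nothing about causation, and a high R² does not by itself mean the linear form is appropriate — check the residuals.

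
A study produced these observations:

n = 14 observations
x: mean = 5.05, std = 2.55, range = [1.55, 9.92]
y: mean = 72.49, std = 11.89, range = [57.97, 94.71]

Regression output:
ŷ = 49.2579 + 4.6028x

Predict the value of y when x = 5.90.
ŷ = 76.4144

Plug x = 5.90 into the fitted line:

ŷ = 49.2579 + 4.6028 × 5.90
ŷ = 49.2579 + 27.1565
ŷ = 76.4144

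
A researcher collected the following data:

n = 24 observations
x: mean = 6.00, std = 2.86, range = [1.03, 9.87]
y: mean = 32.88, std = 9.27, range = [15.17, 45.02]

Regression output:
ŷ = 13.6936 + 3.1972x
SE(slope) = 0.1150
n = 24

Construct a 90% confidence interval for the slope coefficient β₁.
The 90% CI for β₁ is (2.9997, 3.3947)

Confidence interval for the slope:

The 90% CI for β₁ is: β̂₁ ± t*(α/2, n-2) × SE(β̂₁)

Step 1: Find critical t-value
- Confidence level = 0.9
- Degrees of freedom = n - 2 = 24 - 2 = 22
- t*(α/2, 22) = 1.7171

Step 2: Calculate margin of error
Margin = 1.7171 × 0.1150 = 0.1975

Step 3: Construct interval
CI = 3.1972 ± 0.1975
CI = (2.9997, 3.3947)

Interpretation: intervals built this way capture the true β₁ in 90% of repeated samples; here the plausible range for the per-unit effect of x on y is 2.9997 to 3.3947.
Since 0 is outside the interval, a two-sided test at α = 0.10 would reject H₀: β₁ = 0.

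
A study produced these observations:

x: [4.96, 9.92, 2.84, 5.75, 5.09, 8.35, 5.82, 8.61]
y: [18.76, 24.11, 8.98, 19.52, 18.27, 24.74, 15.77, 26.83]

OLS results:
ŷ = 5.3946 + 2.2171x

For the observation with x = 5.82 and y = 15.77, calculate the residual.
Residual = -2.5281

The residual is the difference between the actual value and the predicted value:

Residual = y - ŷ

Step 1: Calculate predicted value
ŷ = 5.3946 + 2.2171 × 5.82
ŷ = 18.2981

Step 2: Calculate residual
Residual = 15.77 - 18.2981
Residual = -2.5281

Interpretation: the model overestimates the actual value by 2.5281 at this point (negative residual → observation lies below the fitted line).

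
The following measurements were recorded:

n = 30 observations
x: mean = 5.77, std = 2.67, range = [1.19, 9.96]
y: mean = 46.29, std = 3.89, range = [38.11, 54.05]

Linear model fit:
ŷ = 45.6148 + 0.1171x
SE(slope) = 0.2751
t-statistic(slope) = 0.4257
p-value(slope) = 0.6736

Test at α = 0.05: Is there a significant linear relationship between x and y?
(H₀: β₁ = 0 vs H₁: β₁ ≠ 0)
p-value = 0.6736 ≥ α = 0.05, so we fail to reject H₀. The relationship is not significant.

Hypothesis test for the slope coefficient:

H₀: β₁ = 0 (no linear relationship)
H₁: β₁ ≠ 0 (linear relationship exists)

Test statistic: t = β̂₁ / SE(β̂₁) = 0.1171 / 0.2751 = 0.4257

p = 0.6736: how often a slope estimate this far from 0 (in SE units) would arise by chance if β₁ were truly 0.

Decision rule: reject H₀ if p-value < α.
p-value = 0.6736 ≥ α = 0.05 → fail to reject H₀.

At α = 0.05 the data do not provide convincing evidence of a nonzero slope.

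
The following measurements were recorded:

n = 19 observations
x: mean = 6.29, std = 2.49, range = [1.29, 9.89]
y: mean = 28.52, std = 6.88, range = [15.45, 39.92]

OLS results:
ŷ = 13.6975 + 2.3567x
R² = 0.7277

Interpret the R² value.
About 72.77% of the variability in y is accounted for by the regression on x (R² = 0.7277) — a strong linear fit.

The coefficient of determination R² is the fraction of the total variation in y that the fitted line accounts for.

Here R² = 0.7277:
- Explained: 72.77% of the variation in y
- Unexplained (residual): 100% − 72.77% = 27.23%
- Rule of thumb (below 0.3 weak; 0.3 to below 0.7 moderate; 0.7 and above strong) → strong

Equivalently, for simple linear regression R² = r², so |r| = √0.7277 ≈ 0.8531.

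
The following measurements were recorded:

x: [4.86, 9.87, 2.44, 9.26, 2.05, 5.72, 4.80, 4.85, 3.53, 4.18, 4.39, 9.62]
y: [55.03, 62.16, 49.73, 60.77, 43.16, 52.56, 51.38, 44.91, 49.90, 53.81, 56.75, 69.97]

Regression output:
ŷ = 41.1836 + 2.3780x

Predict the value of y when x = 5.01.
ŷ = 53.0974

To predict y for x = 5.01, substitute into the regression equation:

ŷ = 41.1836 + 2.3780 × 5.01
ŷ = 41.1836 + 11.9138
ŷ = 53.0974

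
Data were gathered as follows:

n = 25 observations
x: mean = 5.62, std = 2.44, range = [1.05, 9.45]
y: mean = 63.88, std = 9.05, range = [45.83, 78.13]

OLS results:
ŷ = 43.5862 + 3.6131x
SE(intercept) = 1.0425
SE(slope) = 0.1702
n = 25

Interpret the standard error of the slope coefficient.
SE(slope) = 0.1702 measures the uncertainty in the estimated slope. The coefficient is estimated precisely (SE/|β̂₁| = 4.7%).

SE(β̂₁) = s / √Sxx, where s is the residual standard deviation and Sxx = Σ(x − x̄)². It is the yardstick for how far β̂₁ = 3.6131 could plausibly be from the true slope.

Relative precision:
- SE / |β̂₁| = 0.1702 / 3.6131 = 4.7%
- Rule of thumb (under 20%: precise; 20% to under 50%: moderately precise; 50% or more: imprecise) → precise

Rough 95% range (±2 SE): 3.6131 ± 0.3404 → (3.2727, 3.9535).

What drives SE(β̂₁): larger n (here n = 25) → smaller SE.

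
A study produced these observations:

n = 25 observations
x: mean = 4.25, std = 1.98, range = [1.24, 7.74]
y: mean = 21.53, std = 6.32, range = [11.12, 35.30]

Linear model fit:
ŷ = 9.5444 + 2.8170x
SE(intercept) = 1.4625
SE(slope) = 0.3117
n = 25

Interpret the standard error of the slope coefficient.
The slope 2.8170 is pinned down to within about ±0.3117 (one SE) by these data — relative uncertainty 11.1%, i.e. precise.

SE(β̂₁) = s / √Sxx, where s is the residual standard deviation and Sxx = Σ(x − x̄)². It is the yardstick for how far β̂₁ = 2.8170 could plausibly be from the true slope.

Relative precision:
- SE / |β̂₁| = 0.3117 / 2.8170 = 11.1%
- Rule of thumb (under 20%: precise; 20% to under 50%: moderately precise; 50% or more: imprecise) → precise

Rough 95% range (±2 SE): 2.8170 ± 0.6234 → (2.1936, 3.4404).

What drives SE(β̂₁): wider spread of x values → smaller SE.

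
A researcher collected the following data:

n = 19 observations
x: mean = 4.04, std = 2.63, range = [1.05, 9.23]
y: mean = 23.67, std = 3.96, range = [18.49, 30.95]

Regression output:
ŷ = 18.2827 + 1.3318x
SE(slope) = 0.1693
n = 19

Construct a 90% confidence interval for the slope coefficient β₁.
The 90% CI for β₁ is (1.0373, 1.6263)

Confidence interval for the slope:

The 90% CI for β₁ is: β̂₁ ± t*(α/2, n-2) × SE(β̂₁)

Step 1: Find critical t-value
- Confidence level = 0.9
- Degrees of freedom = n - 2 = 19 - 2 = 17
- t*(α/2, 17) = 1.7396

Step 2: Calculate margin of error
Margin = 1.7396 × 0.1693 = 0.2945

Step 3: Construct interval
CI = 1.3318 ± 0.2945
CI = (1.0373, 1.6263)

Interpretation: We are 90% confident that the true slope β₁ lies between 1.0373 and 1.6263.
The interval does not include 0, suggesting a significant linear relationship.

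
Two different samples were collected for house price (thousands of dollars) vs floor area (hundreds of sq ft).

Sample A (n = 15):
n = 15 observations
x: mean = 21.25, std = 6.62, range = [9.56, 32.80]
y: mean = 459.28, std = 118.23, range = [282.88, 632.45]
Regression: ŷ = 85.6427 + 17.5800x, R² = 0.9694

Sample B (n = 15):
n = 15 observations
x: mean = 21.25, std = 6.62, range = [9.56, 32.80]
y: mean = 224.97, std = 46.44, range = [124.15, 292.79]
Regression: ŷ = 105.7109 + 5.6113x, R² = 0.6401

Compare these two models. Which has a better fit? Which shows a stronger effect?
Model A has the better fit (R² = 0.9694 vs 0.6401). Model A shows the stronger effect (|β₁| = 17.5800 vs 5.6113).

Model Comparison:

Goodness of fit (R²):
- Model A: R² = 0.9694 → 96.94% of variance in house price explained
- Model B: R² = 0.6401 → 64.01% of variance in house price explained
- 0.9694 > 0.6401 → Model A has the better fit

Strength of effect — compare |β₁|:
- Model A: β₁ = 17.5800 → predicted house price rises 17.5800 thousand dollars per additional hundred sq ft of floor area
- Model B: β₁ = 5.6113 → predicted house price rises 5.6113 thousand dollars per additional hundred sq ft of floor area
- |17.5800| > |5.6113| → Model A shows the stronger marginal effect

Note: A steeper slope doesn't make a better model if the scatter around the line is large.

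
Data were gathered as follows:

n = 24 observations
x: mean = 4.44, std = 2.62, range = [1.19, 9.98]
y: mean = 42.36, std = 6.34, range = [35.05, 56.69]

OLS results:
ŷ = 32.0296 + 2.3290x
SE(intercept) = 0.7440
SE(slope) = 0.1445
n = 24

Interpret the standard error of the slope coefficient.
The slope 2.3290 is pinned down to within about ±0.1445 (one SE) by these data — relative uncertainty 6.2%, i.e. precise.

SE(β̂₁) = 0.1445 says: if we drew many samples of n = 24 from the same population and refit each time, the fitted slopes would scatter with a standard deviation of roughly 0.1445 around the true β₁.

Relative precision:
- SE / |β̂₁| = 0.1445 / 2.3290 = 6.2%
- Rule of thumb (under 20%: precise; 20% to under 50%: moderately precise; 50% or more: imprecise) → precise

Link to interval estimation: a confidence interval for β₁ is β̂₁ ± t* × 0.1445, so SE sets the half-width per unit of t*.

What drives SE(β̂₁): more residual scatter → larger SE; larger n (here n = 24) → smaller SE.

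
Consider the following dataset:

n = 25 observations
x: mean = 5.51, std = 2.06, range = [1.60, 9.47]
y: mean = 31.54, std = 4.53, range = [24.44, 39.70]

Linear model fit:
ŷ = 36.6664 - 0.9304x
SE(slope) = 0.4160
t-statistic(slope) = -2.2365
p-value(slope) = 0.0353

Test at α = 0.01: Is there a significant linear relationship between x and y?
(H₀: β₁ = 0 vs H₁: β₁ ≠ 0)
p-value = 0.0353 ≥ α = 0.01, so we fail to reject H₀. The relationship is not significant.

Hypothesis test for the slope coefficient:

H₀: β₁ = 0 (no linear relationship)
H₁: β₁ ≠ 0 (linear relationship exists)

Test statistic: t = β̂₁ / SE(β̂₁) = -0.9304 / 0.4160 = -2.2365

The p-value (0.0353) is the probability, under H₀, of a t-statistic at least as extreme as |t| = 2.2365 (two-sided, df = n − 2 = 23).

Decision rule: reject H₀ if p-value < α.
p-value = 0.0353 ≥ α = 0.01 → fail to reject H₀.

At α = 0.01 the data do not provide convincing evidence of a nonzero slope.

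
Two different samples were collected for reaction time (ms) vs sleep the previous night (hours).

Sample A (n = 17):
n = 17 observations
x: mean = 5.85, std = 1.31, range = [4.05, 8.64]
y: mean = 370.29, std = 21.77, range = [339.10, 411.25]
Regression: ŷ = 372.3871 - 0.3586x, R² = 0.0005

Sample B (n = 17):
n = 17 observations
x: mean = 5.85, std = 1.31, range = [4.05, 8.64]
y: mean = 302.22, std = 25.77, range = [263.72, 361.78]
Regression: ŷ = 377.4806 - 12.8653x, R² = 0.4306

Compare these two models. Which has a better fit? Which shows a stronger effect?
Model B has the better fit (R² = 0.4306 vs 0.0005). Model B shows the stronger effect (|β₁| = 12.8653 vs 0.3586).

Model Comparison:

Goodness of fit (R²):
- Model A: R² = 0.0005 → 0.05% of variance in reaction time explained
- Model B: R² = 0.4306 → 43.06% of variance in reaction time explained
- 0.4306 > 0.0005 → Model B has the better fit

Effect size (slope magnitude):
- Model A: β₁ = -0.3586 → predicted reaction time falls 0.3586 ms per additional hour of sleep
- Model B: β₁ = -12.8653 → predicted reaction time falls 12.8653 ms per additional hour of sleep
- |-0.3586| < |-12.8653| → Model B shows the stronger marginal effect

Notes:
- R² measures how tightly points cluster around the line; β₁ measures how steep the line is — they answer different questions.
- A steeper slope doesn't make a better model if the scatter around the line is large.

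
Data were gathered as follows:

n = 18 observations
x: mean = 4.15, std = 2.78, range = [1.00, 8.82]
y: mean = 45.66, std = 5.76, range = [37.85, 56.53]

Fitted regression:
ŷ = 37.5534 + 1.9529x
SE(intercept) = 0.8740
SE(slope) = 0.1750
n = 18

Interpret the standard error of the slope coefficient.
The slope 1.9529 is pinned down to within about ±0.1750 (one SE) by these data — relative uncertainty 9.0%, i.e. precise.

What SE measures:
- The standard error quantifies the sampling variability of the coefficient estimate
- It is the estimated standard deviation of β̂₁ across hypothetical repeated samples of the same size
- Smaller SE → more precise estimate

Relative precision:
- SE / |β̂₁| = 0.1750 / 1.9529 = 9.0%
- Rule of thumb (under 20%: precise; 20% to under 50%: moderately precise; 50% or more: imprecise) → precise

Link to interval estimation: a confidence interval for β₁ is β̂₁ ± t* × 0.1750, so SE sets the half-width per unit of t*.

What drives SE(β̂₁): more residual scatter → larger SE; larger n (here n = 18) → smaller SE.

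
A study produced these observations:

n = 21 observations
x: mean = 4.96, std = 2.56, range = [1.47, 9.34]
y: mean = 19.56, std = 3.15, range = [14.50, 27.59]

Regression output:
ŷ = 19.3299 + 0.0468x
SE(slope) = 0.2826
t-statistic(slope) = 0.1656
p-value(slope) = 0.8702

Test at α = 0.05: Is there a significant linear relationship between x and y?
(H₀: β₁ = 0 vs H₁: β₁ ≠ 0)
Since p-value = 0.8702 ≥ α = 0.05, fail to reject H₀ — the slope is not significantly different from 0.

Hypothesis test for the slope coefficient:

H₀: β₁ = 0 (no linear relationship)
H₁: β₁ ≠ 0 (linear relationship exists)

Test statistic: t = β̂₁ / SE(β̂₁) = 0.0468 / 0.2826 = 0.1656

The p-value (0.8702) is the probability, under H₀, of a t-statistic at least as extreme as |t| = 0.1656 (two-sided, df = n − 2 = 19).

Decision rule: reject H₀ if p-value < α.
p-value = 0.8702 ≥ α = 0.05 → fail to reject H₀.

At α = 0.05 the data do not provide convincing evidence of a nonzero slope.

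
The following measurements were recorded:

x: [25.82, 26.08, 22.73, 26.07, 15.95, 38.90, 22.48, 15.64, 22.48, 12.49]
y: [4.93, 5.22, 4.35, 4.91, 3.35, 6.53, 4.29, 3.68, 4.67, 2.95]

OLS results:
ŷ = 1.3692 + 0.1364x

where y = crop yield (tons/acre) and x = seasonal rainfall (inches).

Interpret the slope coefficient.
On average, crop yield is about 0.1364 tons/acre higher for every extra inch of rainfall.

The slope β₁ = 0.1364 gives the rate at which the fitted crop yield changes with rainfall.

Interpretation:
- Rainfall up by 1 inch → predicted crop yield increases by 0.1364 tons/acre
- This is a linear approximation: the same per-unit change is assumed across the whole observed x range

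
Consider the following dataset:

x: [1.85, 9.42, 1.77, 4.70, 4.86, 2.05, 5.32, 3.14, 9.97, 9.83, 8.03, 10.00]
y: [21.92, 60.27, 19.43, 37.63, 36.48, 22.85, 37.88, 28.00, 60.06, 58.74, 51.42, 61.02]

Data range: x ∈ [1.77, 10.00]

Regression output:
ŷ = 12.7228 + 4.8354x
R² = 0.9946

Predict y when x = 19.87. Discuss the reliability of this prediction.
The equation gives ŷ = 108.8022; however x = 19.87 is 9.87 units above the observed range, so this extrapolated value should not be trusted.

Prediction calculation:
ŷ = 12.7228 + 4.8354 × 19.87
ŷ = 108.8022

Reliability:
- Data range: x ∈ [1.77, 10.00]
- Prediction point: x = 19.87 is 9.87 units above the observed range → this is EXTRAPOLATION, not interpolation

Why that matters here:
- There are no observations near this x to validate the fitted line there
- Real relationships often flatten, saturate, or turn nonlinear at extremes

The R² = 0.9946 only validates the fit within [1.77, 10.00]; treat ŷ = 108.8022 with caution.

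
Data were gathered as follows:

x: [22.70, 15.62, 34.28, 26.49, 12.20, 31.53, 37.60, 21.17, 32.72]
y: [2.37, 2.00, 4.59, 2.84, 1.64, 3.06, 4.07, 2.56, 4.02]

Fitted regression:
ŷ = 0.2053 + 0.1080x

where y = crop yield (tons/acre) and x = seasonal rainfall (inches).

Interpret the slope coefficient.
An increase of one inch in rainfall is associated with a 0.1080 tons/acre increase in predicted crop yield.

The slope β₁ = 0.1080 gives the rate at which the fitted crop yield changes with rainfall.

Interpretation:
- Rainfall up by 1 inch → predicted crop yield increases by 0.1080 tons/acre
- The effect is assumed constant over the observed range of x (linearity)
- The sign (+) gives the direction; the magnitude 0.1080 gives the size of the effect per inch

The intercept β₀ = 0.2053 is the predicted crop yield when rainfall = 0; since the smallest observed x is 12.20, this is an extrapolation and mainly anchors the line.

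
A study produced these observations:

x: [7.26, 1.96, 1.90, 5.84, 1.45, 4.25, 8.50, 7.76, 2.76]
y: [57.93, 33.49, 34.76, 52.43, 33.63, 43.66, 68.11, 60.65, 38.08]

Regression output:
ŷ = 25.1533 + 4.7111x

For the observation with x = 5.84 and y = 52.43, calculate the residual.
Residual = -0.2361

The residual is the difference between the actual value and the predicted value:

Residual = y - ŷ

Step 1: Calculate predicted value
ŷ = 25.1533 + 4.7111 × 5.84
ŷ = 52.6661

Step 2: Calculate residual
Residual = 52.43 - 52.6661
Residual = -0.2361

The residual is negative, so the observed y = 52.43 sits below the regression line (the line overestimates it by 0.2361).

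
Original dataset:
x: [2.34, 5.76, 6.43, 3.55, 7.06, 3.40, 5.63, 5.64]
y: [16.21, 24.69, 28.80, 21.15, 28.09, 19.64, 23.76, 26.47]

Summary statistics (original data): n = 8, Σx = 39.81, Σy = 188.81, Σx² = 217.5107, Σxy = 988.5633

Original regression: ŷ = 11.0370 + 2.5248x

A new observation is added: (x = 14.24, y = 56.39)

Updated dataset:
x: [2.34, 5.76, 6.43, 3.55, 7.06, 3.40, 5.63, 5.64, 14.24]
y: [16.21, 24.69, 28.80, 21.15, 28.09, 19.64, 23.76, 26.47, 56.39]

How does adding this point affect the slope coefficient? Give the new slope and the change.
New slope β₁ = 3.3337 versus 2.5248 before: a change of +0.8089 (+32.0%).

x = 14.24 lies well outside the original x-range [2.34, 7.06] (x̄ ≈ 4.98), so this observation has high leverage and can move the slope substantially.

Step 1: Update the sums with the new point (n goes from 8 to 9)
Σx  = 39.81 + 14.24 = 54.05
Σy  = 188.81 + 56.39 = 245.20
Σx² = 217.5107 + 14.24² = 217.5107 + 202.7776 = 420.2883
Σxy = 988.5633 + 14.24×56.39 = 988.5633 + 802.9936 = 1791.5569

Step 2: Recompute the slope with b₁ = (nΣxy − ΣxΣy) / (nΣx² − (Σx)²)
Numerator   = 9×1791.5569 − 54.05×245.20 = 16124.0121 − 13253.0600 = 2870.9521
Denominator = 9×420.2883 − 54.05² = 3782.5947 − 2921.4025 = 861.1922
b₁(new) = 2870.9521 / 861.1922 = 3.3337

(Same formula on the original sums: (8×988.5633 − 39.81×188.81) / (8×217.5107 − 39.81²) = 391.9803 / 155.2495 = 2.5248, matching the given fit.)

Step 3: Change in slope
Δβ₁ = 3.3337 − 2.5248 = +0.8089
Relative change = +0.8089 / 2.5248 × 100% = +32.0%
→ the slope increases when the point is added.

Because the point sits above the extension of the original line at a high-leverage x, it tilts the fit up.
In practice: refit with and without it and report both if conclusions differ; investigate whether it comes from the same population as the rest of the sample.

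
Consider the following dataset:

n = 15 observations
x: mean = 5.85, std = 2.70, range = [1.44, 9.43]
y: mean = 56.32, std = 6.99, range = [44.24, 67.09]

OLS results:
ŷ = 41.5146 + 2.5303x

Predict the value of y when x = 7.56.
ŷ = 60.6437

Plug x = 7.56 into the fitted line:

ŷ = 41.5146 + 2.5303 × 7.56
ŷ = 41.5146 + 19.1291
ŷ = 60.6437

This is the fitted mean response at that x — an individual observation would come with a wider prediction interval.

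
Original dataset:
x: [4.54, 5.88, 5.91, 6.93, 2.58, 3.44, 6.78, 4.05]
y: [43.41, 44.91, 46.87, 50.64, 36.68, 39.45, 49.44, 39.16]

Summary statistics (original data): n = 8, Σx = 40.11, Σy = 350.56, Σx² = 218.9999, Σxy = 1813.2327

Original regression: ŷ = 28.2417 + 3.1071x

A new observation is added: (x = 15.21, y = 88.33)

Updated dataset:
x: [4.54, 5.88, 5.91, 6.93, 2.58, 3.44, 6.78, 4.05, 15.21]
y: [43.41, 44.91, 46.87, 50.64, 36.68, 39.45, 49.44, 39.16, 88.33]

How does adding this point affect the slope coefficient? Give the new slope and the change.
The slope changes from 3.1071 to 4.1612 (change of +1.0541, or +33.9%).

The new point has HIGH LEVERAGE: x = 15.21 is far from the original mean x̄ = 40.11/8 ≈ 5.01 (original range [2.58, 6.93]).

Step 1: Update the sums with the new point (n goes from 8 to 9)
Σx  = 40.11 + 15.21 = 55.32
Σy  = 350.56 + 88.33 = 438.89
Σx² = 218.9999 + 15.21² = 218.9999 + 231.3441 = 450.3440
Σxy = 1813.2327 + 15.21×88.33 = 1813.2327 + 1343.4993 = 3156.7320

Step 2: Recompute the slope with b₁ = (nΣxy − ΣxΣy) / (nΣx² − (Σx)²)
Numerator   = 9×3156.7320 − 55.32×438.89 = 28410.5880 − 24279.3948 = 4131.1932
Denominator = 9×450.3440 − 55.32² = 4053.0960 − 3060.3024 = 992.7936
b₁(new) = 4131.1932 / 992.7936 = 4.1612

(Same formula on the original sums: (8×1813.2327 − 40.11×350.56) / (8×218.9999 − 40.11²) = 444.9000 / 143.1871 = 3.1071, matching the given fit.)

Step 3: Change in slope
Δβ₁ = 4.1612 − 3.1071 = +1.0541
Relative change = +1.0541 / 3.1071 × 100% = +33.9%
→ the slope increases when the point is added.

Because the point sits above the extension of the original line at a high-leverage x, it tilts the fit up.
In practice: examine leverage (hᵢ) and Cook's distance rather than deleting it automatically; check such a point for data-entry or measurement error.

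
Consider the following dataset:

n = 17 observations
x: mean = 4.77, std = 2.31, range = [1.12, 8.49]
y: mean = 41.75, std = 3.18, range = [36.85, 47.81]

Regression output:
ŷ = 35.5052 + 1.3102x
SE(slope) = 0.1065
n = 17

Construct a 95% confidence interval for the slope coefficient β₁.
The 95% CI for β₁ is (1.0832, 1.5372)

Confidence interval for the slope:

The 95% CI for β₁ is: β̂₁ ± t*(α/2, n-2) × SE(β̂₁)

Step 1: Find critical t-value
- Confidence level = 0.95
- Degrees of freedom = n - 2 = 17 - 2 = 15
- t*(α/2, 15) = 2.1314

Step 2: Calculate margin of error
Margin = 2.1314 × 0.1065 = 0.2270

Step 3: Construct interval
CI = 1.3102 ± 0.2270
CI = (1.0832, 1.5372)

Interpretation: intervals built this way capture the true β₁ in 95% of repeated samples; here the plausible range for the per-unit effect of x on y is 1.0832 to 1.5372.
The interval does not include 0, suggesting a significant linear relationship.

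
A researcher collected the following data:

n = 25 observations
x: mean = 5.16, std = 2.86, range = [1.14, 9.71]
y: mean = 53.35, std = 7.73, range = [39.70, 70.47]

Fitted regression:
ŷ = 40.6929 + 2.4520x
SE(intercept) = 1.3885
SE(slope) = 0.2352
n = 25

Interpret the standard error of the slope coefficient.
SE(β̂₁) = 0.2352 is the estimated standard deviation of the slope estimate across repeated samples; relative to β̂₁ = 2.4520 that is 9.6%, a precise estimate.

SE(β̂₁) = 0.2352 says: if we drew many samples of n = 25 from the same population and refit each time, the fitted slopes would scatter with a standard deviation of roughly 0.2352 around the true β₁.

Relative precision:
- SE / |β̂₁| = 0.2352 / 2.4520 = 9.6%
- Rule of thumb (under 20%: precise; 20% to under 50%: moderately precise; 50% or more: imprecise) → precise

Link to the t-test: t = β̂₁ / SE(β̂₁) = 2.4520 / 0.2352 = 10.4252, the statistic for H₀: β₁ = 0.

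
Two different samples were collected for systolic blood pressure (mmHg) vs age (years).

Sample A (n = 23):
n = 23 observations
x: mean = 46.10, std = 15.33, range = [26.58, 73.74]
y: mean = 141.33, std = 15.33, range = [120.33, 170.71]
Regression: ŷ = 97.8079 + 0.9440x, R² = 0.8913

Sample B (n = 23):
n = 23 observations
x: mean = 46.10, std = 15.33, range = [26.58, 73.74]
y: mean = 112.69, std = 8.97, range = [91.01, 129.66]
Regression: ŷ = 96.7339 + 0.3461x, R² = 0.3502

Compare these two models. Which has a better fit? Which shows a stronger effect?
Model A has the better fit (R² = 0.8913 vs 0.3502). Model A shows the stronger effect (|β₁| = 0.9440 vs 0.3461).

Model Comparison:

Fit — compare R²:
- Model A: R² = 0.8913 → 89.13% of variance in blood pressure explained
- Model B: R² = 0.3502 → 35.02% of variance in blood pressure explained
- 0.8913 > 0.3502 → Model A has the better fit

Strength of effect — compare |β₁|:
- Model A: β₁ = 0.9440 → predicted blood pressure rises 0.9440 mmHg per additional year of age
- Model B: β₁ = 0.3461 → predicted blood pressure rises 0.3461 mmHg per additional year of age
- |0.9440| > |0.3461| → Model A shows the stronger marginal effect

Notes:
- A steeper slope doesn't make a better model if the scatter around the line is large.
- A better fit (higher R²) doesn't necessarily mean a more important relationship.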